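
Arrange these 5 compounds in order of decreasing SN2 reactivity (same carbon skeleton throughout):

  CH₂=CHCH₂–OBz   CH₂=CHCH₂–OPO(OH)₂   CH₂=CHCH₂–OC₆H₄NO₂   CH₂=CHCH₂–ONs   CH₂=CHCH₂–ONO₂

CH₂=CHCH₂–ONs > CH₂=CHCH₂–ONO₂ > CH₂=CHCH₂–OPO(OH)₂ > CH₂=CHCH₂–OBz > CH₂=CHCH₂–OC₆H₄NO₂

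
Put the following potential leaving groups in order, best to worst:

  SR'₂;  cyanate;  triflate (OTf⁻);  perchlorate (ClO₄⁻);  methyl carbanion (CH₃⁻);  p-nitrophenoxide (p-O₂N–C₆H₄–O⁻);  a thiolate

triflate (OTf⁻): pKₐ(CF₃SO₃H (triflic acid)) ≈ -14
perchlorate (ClO₄⁻): pKₐ(HClO₄) ≈ -10 — extremely weak base; rarely used for safety reasons
SR'₂: pKₐ(R'₂SH⁺) ≈ -7
cyanate: pKₐ(HOCN) ≈ 3.5 — resonance between N and O
p-nitrophenoxide (p-O₂N–C₆H₄–O⁻): pKₐ(p-nitrophenol) ≈ 7.2 — nitro group delocalises the charge; the classic chromogenic LG
a thiolate: pKₐ(RSH (a thiol)) ≈ 10.5
methyl carbanion (CH₃⁻): pKₐ(CH₄) ≈ 48 — unstabilised carbanion; the worst conceivable leaving group

triflate (OTf⁻) > perchlorate (ClO₄⁻) > SR'₂ > cyanate > p-nitrophenoxide (p-O₂N–C₆H₄–O⁻) > a thiolate > methyl carbanion (CH₃⁻)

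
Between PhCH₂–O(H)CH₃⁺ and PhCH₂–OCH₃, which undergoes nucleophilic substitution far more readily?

PhCH₂–O(H)CH₃⁺

From PhCH₂–OCH₃ the departing group would be CH₃O⁻ (pKₐ(CH₃OH) ≈ 15.5). Strong base; alkoxides do not leave unassisted.
From PhCH₂–O(H)CH₃⁺ the leaving group is R'OH (pKₐ(R'OH₂⁺) ≈ -2.4). Neutral; leaves from a protonated ether (an oxonium ion, R–O(H)R'⁺).
(In practice PhCH₂–O(H)CH₃⁺ is made from PhCH₂–OCH₃ by protonation with concentrated HI, allowing neutral methanol, rather than methoxide, to depart.)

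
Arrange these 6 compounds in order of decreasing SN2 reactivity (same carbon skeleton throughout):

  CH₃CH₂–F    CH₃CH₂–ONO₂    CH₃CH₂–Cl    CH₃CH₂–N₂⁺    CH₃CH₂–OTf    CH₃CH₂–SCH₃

The skeletons are identical, so relative rate is governed entirely by leaving-group ability.
Rank by basicity of the departing species: weakest base leaves most easily.
CH₃CH₂–N₂⁺ loses N₂: no meaningful conjugate acid; N₂ departs as an exceptionally stable neutral molecule
CH₃CH₂–OTf loses OTf⁻: pKₐ(CF₃SO₃H (triflic acid)) ≈ -14
CH₃CH₂–Cl loses Cl⁻: pKₐ(HCl) ≈ -7
CH₃CH₂–ONO₂ loses NO₃⁻: pKₐ(HNO₃) ≈ -1.3
CH₃CH₂–F loses F⁻: pKₐ(HF) ≈ 3.2
CH₃CH₂–SCH₃ loses RS⁻: pKₐ(RSH (a thiol)) ≈ 10.5

CH₃CH₂–N₂⁺ > CH₃CH₂–OTf > CH₃CH₂–Cl > CH₃CH₂–ONO₂ > CH₃CH₂–F > CH₃CH₂–SCH₃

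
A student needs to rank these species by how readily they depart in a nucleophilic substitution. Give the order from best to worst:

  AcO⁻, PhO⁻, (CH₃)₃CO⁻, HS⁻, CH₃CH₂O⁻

A good leaving group is a weak base: the lower the pKₐ of its conjugate acid, the more readily it departs.
AcO⁻: pKₐ(CH₃COOH) ≈ 4.8
HS⁻: pKₐ(H₂S) ≈ 7 — larger and more polarisable than the oxygen analogue
PhO⁻: pKₐ(C₆H₅OH (phenol)) ≈ 10
CH₃CH₂O⁻: pKₐ(CH₃CH₂OH) ≈ 16
(CH₃)₃CO⁻: pKₐ(t-BuOH) ≈ 18 — bulky, strongly basic alkoxide

AcO⁻ > HS⁻ > PhO⁻ > CH₃CH₂O⁻ > (CH₃)₃CO⁻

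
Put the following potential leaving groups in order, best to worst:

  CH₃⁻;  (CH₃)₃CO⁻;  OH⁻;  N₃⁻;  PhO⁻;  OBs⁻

OBs⁻ > N₃⁻ > PhO⁻ > OH⁻ > (CH₃)₃CO⁻ > CH₃⁻

A good leaving group is a weak base: the lower the pKₐ of its conjugate acid, the more readily it departs.
OBs⁻: pKₐ(p-BrC₆H₄SO₃H) ≈ -2.8
N₃⁻: pKₐ(HN₃) ≈ 4.7
PhO⁻: pKₐ(C₆H₅OH (phenol)) ≈ 10
OH⁻: pKₐ(H₂O) ≈ 15.7
(CH₃)₃CO⁻: pKₐ(t-BuOH) ≈ 18
CH₃⁻: pKₐ(CH₄) ≈ 48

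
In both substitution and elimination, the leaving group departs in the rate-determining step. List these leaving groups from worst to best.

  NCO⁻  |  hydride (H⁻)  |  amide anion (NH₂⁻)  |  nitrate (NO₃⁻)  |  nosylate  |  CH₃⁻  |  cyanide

CH₃⁻ < amide anion (NH₂⁻) < hydride (H⁻) < cyanide < NCO⁻ < nitrate (NO₃⁻) < nosylate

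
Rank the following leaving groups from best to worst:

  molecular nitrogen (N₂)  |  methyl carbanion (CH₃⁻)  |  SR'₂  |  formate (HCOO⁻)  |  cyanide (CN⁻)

molecular nitrogen (N₂): no meaningful conjugate acid; N₂ departs as an exceptionally stable neutral molecule
SR'₂: pKₐ(R'₂SH⁺) ≈ -7
formate (HCOO⁻): pKₐ(HCOOH) ≈ 3.8
cyanide (CN⁻): pKₐ(HCN) ≈ 9.2
methyl carbanion (CH₃⁻): pKₐ(CH₄) ≈ 48

molecular nitrogen (N₂) > SR'₂ > formate (HCOO⁻) > cyanide (CN⁻) > methyl carbanion (CH₃⁻)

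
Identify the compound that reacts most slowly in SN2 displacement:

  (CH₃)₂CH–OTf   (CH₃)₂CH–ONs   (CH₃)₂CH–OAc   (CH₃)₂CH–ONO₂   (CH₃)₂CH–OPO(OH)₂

(CH₃)₂CH–OAc

With the same alkyl group throughout, only the leaving group differentiates the rates.
Leaving-group ability tracks the stability of the departed species; conjugate-acid pKₐ is the usual yardstick (lower pKₐ → better LG).
(CH₃)₂CH–OTf loses OTf⁻: pKₐ(CF₃SO₃H (triflic acid)) ≈ -14
(CH₃)₂CH–ONs loses ONs⁻: pKₐ(p-O₂NC₆H₄SO₃H) ≈ -3.5
(CH₃)₂CH–ONO₂ loses NO₃⁻: pKₐ(HNO₃) ≈ -1.3
(CH₃)₂CH–OPO(OH)₂ loses H₂PO₄⁻: pKₐ(H₃PO₄) ≈ 2.1
(CH₃)₂CH–OAc loses AcO⁻: pKₐ(CH₃COOH) ≈ 4.8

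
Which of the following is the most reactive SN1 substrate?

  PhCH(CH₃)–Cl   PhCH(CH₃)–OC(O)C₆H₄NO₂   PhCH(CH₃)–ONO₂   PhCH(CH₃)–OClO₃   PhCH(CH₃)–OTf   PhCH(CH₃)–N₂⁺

Same R in every case — rank the leaving groups.
Rank by basicity of the departing species: weakest base leaves most easily.
PhCH(CH₃)–N₂⁺ loses N₂: no meaningful conjugate acid; N₂ departs as an exceptionally stable neutral molecule
PhCH(CH₃)–OTf loses OTf⁻: pKₐ(CF₃SO₃H (triflic acid)) ≈ -14
PhCH(CH₃)–OClO₃ loses ClO₄⁻: pKₐ(HClO₄) ≈ -10
PhCH(CH₃)–Cl loses Cl⁻: pKₐ(HCl) ≈ -7
PhCH(CH₃)–ONO₂ loses NO₃⁻: pKₐ(HNO₃) ≈ -1.3
PhCH(CH₃)–OC(O)C₆H₄NO₂ loses p-O₂N–C₆H₄–COO⁻: pKₐ(p-nitrobenzoic acid) ≈ 3.4

PhCH(CH₃)–N₂⁺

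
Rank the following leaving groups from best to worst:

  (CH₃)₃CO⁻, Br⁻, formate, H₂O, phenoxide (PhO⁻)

Br⁻ > H₂O > formate > phenoxide (PhO⁻) > (CH₃)₃CO⁻

Br⁻: pKₐ(HBr) ≈ -9
H₂O: pKₐ(H₃O⁺) ≈ -1.7
formate: pKₐ(HCOOH) ≈ 3.8
phenoxide (PhO⁻): pKₐ(C₆H₅OH (phenol)) ≈ 10
(CH₃)₃CO⁻: pKₐ(t-BuOH) ≈ 18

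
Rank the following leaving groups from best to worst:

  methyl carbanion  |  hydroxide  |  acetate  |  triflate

Rank by basicity of the departing species: weakest base leaves most easily.
triflate: pKₐ(CF₃SO₃H (triflic acid)) ≈ -14
acetate: pKₐ(CH₃COOH) ≈ 4.8
hydroxide: pKₐ(H₂O) ≈ 15.7
methyl carbanion: pKₐ(CH₄) ≈ 48 — unstabilised carbanion; the worst conceivable leaving group

triflate > acetate > hydroxide > methyl carbanion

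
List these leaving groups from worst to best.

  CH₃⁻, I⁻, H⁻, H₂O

A good leaving group is a weak base: the lower the pKₐ of its conjugate acid, the more readily it departs.
I⁻: pKₐ(HI) ≈ -10 — large, highly polarisable; very weak base
H₂O: pKₐ(H₃O⁺) ≈ -1.7 — neutral; leaves from a protonated alcohol (R–OH₂⁺)
H⁻: pKₐ(H₂) ≈ 36 — extremely strong base; leaves only in special hydride-transfer contexts
CH₃⁻: pKₐ(CH₄) ≈ 48 — unstabilised carbanion; the worst conceivable leaving group
Listed from poorest to best leaving group as asked.

CH₃⁻ < H⁻ < H₂O < I⁻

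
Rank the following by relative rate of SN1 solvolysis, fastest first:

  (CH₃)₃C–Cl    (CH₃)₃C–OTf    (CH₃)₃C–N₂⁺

(CH₃)₃C–N₂⁺ > (CH₃)₃C–OTf > (CH₃)₃C–Cl

The skeletons are identical, so relative rate is governed entirely by leaving-group ability.
A good leaving group is a weak base: the lower the pKₐ of its conjugate acid, the more readily it departs.
(CH₃)₃C–N₂⁺ loses N₂: no meaningful conjugate acid; N₂ departs as an exceptionally stable neutral molecule
(CH₃)₃C–OTf loses OTf⁻: pKₐ(CF₃SO₃H (triflic acid)) ≈ -14
(CH₃)₃C–Cl loses Cl⁻: pKₐ(HCl) ≈ -7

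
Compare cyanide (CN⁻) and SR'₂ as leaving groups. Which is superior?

SR'₂

SR'₂ is the better leaving group.
pKₐ(R'₂SH⁺) ≈ -7 versus pKₐ(HCN) ≈ 9.2: SR'₂ is the much weaker base.
Neutral; leaves from a sulfonium salt (R–SR'₂⁺).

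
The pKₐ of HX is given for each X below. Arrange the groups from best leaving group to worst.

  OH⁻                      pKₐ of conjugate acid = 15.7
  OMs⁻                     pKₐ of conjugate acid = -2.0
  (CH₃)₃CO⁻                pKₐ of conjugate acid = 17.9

OMs⁻ > OH⁻ > (CH₃)₃CO⁻

Lower conjugate-acid pKₐ ⇒ weaker base ⇒ better leaving group.
Sorting by the given values: OMs⁻ (-2.0), OH⁻ (15.7), (CH₃)₃CO⁻ (17.9).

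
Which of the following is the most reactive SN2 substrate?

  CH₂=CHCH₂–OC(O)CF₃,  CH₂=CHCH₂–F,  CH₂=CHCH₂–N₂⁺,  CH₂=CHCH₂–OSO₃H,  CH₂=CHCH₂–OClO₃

CH₂=CHCH₂–N₂⁺

With the same alkyl group throughout, only the leaving group differentiates the rates.
The more stable X⁻ (or X) is on its own — i.e. the weaker a base it is — the better a leaving group it makes.
CH₂=CHCH₂–N₂⁺ loses N₂: no meaningful conjugate acid; N₂ departs as an exceptionally stable neutral molecule
CH₂=CHCH₂–OClO₃ loses ClO₄⁻: pKₐ(HClO₄) ≈ -10
CH₂=CHCH₂–OSO₃H loses HSO₄⁻: pKₐ(H₂SO₄) ≈ -3
CH₂=CHCH₂–OC(O)CF₃ loses CF₃COO⁻: pKₐ(CF₃COOH) ≈ 0.2
CH₂=CHCH₂–F loses F⁻: pKₐ(HF) ≈ 3.2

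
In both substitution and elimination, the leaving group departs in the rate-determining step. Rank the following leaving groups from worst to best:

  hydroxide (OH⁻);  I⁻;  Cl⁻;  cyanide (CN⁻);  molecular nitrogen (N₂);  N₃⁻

hydroxide (OH⁻) < cyanide (CN⁻) < N₃⁻ < Cl⁻ < I⁻ < molecular nitrogen (N₂)

molecular nitrogen (N₂): no meaningful conjugate acid; N₂ departs as an exceptionally stable neutral molecule
I⁻: pKₐ(HI) ≈ -10
Cl⁻: pKₐ(HCl) ≈ -7
N₃⁻: pKₐ(HN₃) ≈ 4.7
cyanide (CN⁻): pKₐ(HCN) ≈ 9.2
hydroxide (OH⁻): pKₐ(H₂O) ≈ 15.7
Listed from poorest to best leaving group as asked.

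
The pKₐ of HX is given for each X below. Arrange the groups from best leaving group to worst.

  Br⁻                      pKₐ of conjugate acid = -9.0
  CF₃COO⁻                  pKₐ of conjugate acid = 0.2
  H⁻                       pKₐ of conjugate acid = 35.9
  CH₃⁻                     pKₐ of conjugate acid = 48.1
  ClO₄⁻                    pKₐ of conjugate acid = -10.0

ClO₄⁻ > Br⁻ > CF₃COO⁻ > H⁻ > CH₃⁻

Lower conjugate-acid pKₐ ⇒ weaker base ⇒ better leaving group.
Sorting by the given values: ClO₄⁻ (-10.0), Br⁻ (-9.0), CF₃COO⁻ (0.2), H⁻ (35.9), CH₃⁻ (48.1).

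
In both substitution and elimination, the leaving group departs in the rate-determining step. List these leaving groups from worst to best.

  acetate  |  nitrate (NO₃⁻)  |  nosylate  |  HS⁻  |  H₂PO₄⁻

HS⁻ < acetate < H₂PO₄⁻ < nitrate (NO₃⁻) < nosylate

nosylate: pKₐ(p-O₂NC₆H₄SO₃H) ≈ -3.5
nitrate (NO₃⁻): pKₐ(HNO₃) ≈ -1.3
H₂PO₄⁻: pKₐ(H₃PO₄) ≈ 2.1
acetate: pKₐ(CH₃COOH) ≈ 4.8
HS⁻: pKₐ(H₂S) ≈ 7
Listed from poorest to best leaving group as asked.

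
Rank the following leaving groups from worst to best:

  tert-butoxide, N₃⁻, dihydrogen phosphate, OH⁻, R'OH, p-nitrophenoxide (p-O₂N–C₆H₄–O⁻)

tert-butoxide < OH⁻ < p-nitrophenoxide (p-O₂N–C₆H₄–O⁻) < N₃⁻ < dihydrogen phosphate < R'OH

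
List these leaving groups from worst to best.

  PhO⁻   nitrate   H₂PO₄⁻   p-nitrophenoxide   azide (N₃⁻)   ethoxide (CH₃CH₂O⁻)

ethoxide (CH₃CH₂O⁻) < PhO⁻ < p-nitrophenoxide < azide (N₃⁻) < H₂PO₄⁻ < nitrate

Leaving-group ability tracks the stability of the departed species; conjugate-acid pKₐ is the usual yardstick (lower pKₐ → better LG).
nitrate: pKₐ(HNO₃) ≈ -1.3
H₂PO₄⁻: pKₐ(H₃PO₄) ≈ 2.1
azide (N₃⁻): pKₐ(HN₃) ≈ 4.7
p-nitrophenoxide: pKₐ(p-nitrophenol) ≈ 7.2
PhO⁻: pKₐ(C₆H₅OH (phenol)) ≈ 10
ethoxide (CH₃CH₂O⁻): pKₐ(CH₃CH₂OH) ≈ 16
Listed from poorest to best leaving group as asked.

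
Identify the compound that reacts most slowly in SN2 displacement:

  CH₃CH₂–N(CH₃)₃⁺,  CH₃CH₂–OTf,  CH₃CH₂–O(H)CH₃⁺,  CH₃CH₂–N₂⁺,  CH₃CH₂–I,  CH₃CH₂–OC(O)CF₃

With the same alkyl group throughout, only the leaving group differentiates the rates.
A good leaving group is a weak base: the lower the pKₐ of its conjugate acid, the more readily it departs.
CH₃CH₂–N₂⁺ loses N₂: no meaningful conjugate acid; N₂ departs as an exceptionally stable neutral molecule
CH₃CH₂–OTf loses OTf⁻: pKₐ(CF₃SO₃H (triflic acid)) ≈ -14
CH₃CH₂–I loses I⁻: pKₐ(HI) ≈ -10
CH₃CH₂–O(H)CH₃⁺ loses R'OH: pKₐ(R'OH₂⁺) ≈ -2.4
CH₃CH₂–OC(O)CF₃ loses CF₃COO⁻: pKₐ(CF₃COOH) ≈ 0.2
CH₃CH₂–N(CH₃)₃⁺ loses NR'₃: pKₐ(R'₃NH⁺) ≈ 10.7

CH₃CH₂–N(CH₃)₃⁺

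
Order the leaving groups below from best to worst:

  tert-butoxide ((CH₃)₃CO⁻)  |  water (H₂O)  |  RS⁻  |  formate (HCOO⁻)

water (H₂O) > formate (HCOO⁻) > RS⁻ > tert-butoxide ((CH₃)₃CO⁻)

A good leaving group is a weak base: the lower the pKₐ of its conjugate acid, the more readily it departs.
water (H₂O): pKₐ(H₃O⁺) ≈ -1.7
formate (HCOO⁻): pKₐ(HCOOH) ≈ 3.8
RS⁻: pKₐ(RSH (a thiol)) ≈ 10.5
tert-butoxide ((CH₃)₃CO⁻): pKₐ(t-BuOH) ≈ 18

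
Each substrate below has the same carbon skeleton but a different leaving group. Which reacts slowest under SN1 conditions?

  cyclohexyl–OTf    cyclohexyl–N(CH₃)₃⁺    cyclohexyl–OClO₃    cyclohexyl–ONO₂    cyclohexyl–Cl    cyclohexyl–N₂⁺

Identical carbon frameworks mean the comparison reduces to leaving-group quality.
The more stable X⁻ (or X) is on its own — i.e. the weaker a base it is — the better a leaving group it makes.
cyclohexyl–N₂⁺ loses N₂: no meaningful conjugate acid; N₂ departs as an exceptionally stable neutral molecule
cyclohexyl–OTf loses OTf⁻: pKₐ(CF₃SO₃H (triflic acid)) ≈ -14
cyclohexyl–OClO₃ loses ClO₄⁻: pKₐ(HClO₄) ≈ -10
cyclohexyl–Cl loses Cl⁻: pKₐ(HCl) ≈ -7
cyclohexyl–ONO₂ loses NO₃⁻: pKₐ(HNO₃) ≈ -1.3
cyclohexyl–N(CH₃)₃⁺ loses NR'₃: pKₐ(R'₃NH⁺) ≈ 10.7

cyclohexyl–N(CH₃)₃⁺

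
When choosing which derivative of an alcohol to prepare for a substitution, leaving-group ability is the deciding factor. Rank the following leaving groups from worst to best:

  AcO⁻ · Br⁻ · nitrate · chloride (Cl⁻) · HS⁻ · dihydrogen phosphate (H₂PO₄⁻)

HS⁻ < AcO⁻ < dihydrogen phosphate (H₂PO₄⁻) < nitrate < chloride (Cl⁻) < Br⁻

Leaving-group ability tracks the stability of the departed species; conjugate-acid pKₐ is the usual yardstick (lower pKₐ → better LG).
Br⁻: pKₐ(HBr) ≈ -9
chloride (Cl⁻): pKₐ(HCl) ≈ -7
nitrate: pKₐ(HNO₃) ≈ -1.3
dihydrogen phosphate (H₂PO₄⁻): pKₐ(H₃PO₄) ≈ 2.1
AcO⁻: pKₐ(CH₃COOH) ≈ 4.8
HS⁻: pKₐ(H₂S) ≈ 7
Reversing gives the worst-to-best order requested.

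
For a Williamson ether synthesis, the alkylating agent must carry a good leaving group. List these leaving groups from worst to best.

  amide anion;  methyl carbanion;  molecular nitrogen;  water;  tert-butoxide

molecular nitrogen: no meaningful conjugate acid; N₂ departs as an exceptionally stable neutral molecule
water: pKₐ(H₃O⁺) ≈ -1.7
tert-butoxide: pKₐ(t-BuOH) ≈ 18 — bulky, strongly basic alkoxide
amide anion: pKₐ(NH₃) ≈ 38 — extremely strong base; never a leaving group
methyl carbanion: pKₐ(CH₄) ≈ 48
Listed from poorest to best leaving group as asked.

methyl carbanion < amide anion < tert-butoxide < water < molecular nitrogen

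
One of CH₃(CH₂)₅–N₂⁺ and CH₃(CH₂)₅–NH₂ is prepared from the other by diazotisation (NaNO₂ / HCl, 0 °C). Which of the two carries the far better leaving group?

From CH₃(CH₂)₅–NH₂ the departing group would be NH₂⁻ (pKₐ(NH₃) ≈ 38). Extremely strong base; never a leaving group.
From CH₃(CH₂)₅–N₂⁺ the leaving group is N₂ (no meaningful conjugate acid; N₂ departs as an exceptionally stable neutral molecule).
Diazotisation (NaNO₂ / HCl, 0 °C) works by generating a diazonium salt that expels N₂, making CH₃(CH₂)₅–N₂⁺ enormously more reactive.

CH₃(CH₂)₅–N₂⁺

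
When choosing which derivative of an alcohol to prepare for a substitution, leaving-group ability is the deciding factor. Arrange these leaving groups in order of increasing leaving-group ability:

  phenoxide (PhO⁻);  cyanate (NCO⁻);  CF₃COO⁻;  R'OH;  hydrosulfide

Rank by basicity of the departing species: weakest base leaves most easily.
R'OH: pKₐ(R'OH₂⁺) ≈ -2.4
CF₃COO⁻: pKₐ(CF₃COOH) ≈ 0.2
cyanate (NCO⁻): pKₐ(HOCN) ≈ 3.5
hydrosulfide: pKₐ(H₂S) ≈ 7
phenoxide (PhO⁻): pKₐ(C₆H₅OH (phenol)) ≈ 10
Listed from poorest to best leaving group as asked.

phenoxide (PhO⁻) < hydrosulfide < cyanate (NCO⁻) < CF₃COO⁻ < R'OH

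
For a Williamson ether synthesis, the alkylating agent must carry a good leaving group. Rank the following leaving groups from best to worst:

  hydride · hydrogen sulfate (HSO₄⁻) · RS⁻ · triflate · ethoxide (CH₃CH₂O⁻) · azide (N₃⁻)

triflate > hydrogen sulfate (HSO₄⁻) > azide (N₃⁻) > RS⁻ > ethoxide (CH₃CH₂O⁻) > hydride

triflate: pKₐ(CF₃SO₃H (triflic acid)) ≈ -14
hydrogen sulfate (HSO₄⁻): pKₐ(H₂SO₄) ≈ -3
azide (N₃⁻): pKₐ(HN₃) ≈ 4.7
RS⁻: pKₐ(RSH (a thiol)) ≈ 10.5
ethoxide (CH₃CH₂O⁻): pKₐ(CH₃CH₂OH) ≈ 16
hydride: pKₐ(H₂) ≈ 36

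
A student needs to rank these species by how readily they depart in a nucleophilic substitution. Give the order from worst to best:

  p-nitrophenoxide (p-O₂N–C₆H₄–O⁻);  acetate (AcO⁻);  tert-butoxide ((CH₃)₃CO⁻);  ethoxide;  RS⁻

acetate (AcO⁻): pKₐ(CH₃COOH) ≈ 4.8
p-nitrophenoxide (p-O₂N–C₆H₄–O⁻): pKₐ(p-nitrophenol) ≈ 7.2 — nitro group delocalises the charge; the classic chromogenic LG
RS⁻: pKₐ(RSH (a thiol)) ≈ 10.5 — moderately basic; rarely leaves without activation
ethoxide: pKₐ(CH₃CH₂OH) ≈ 16 — strong base; alkoxides do not leave unassisted
tert-butoxide ((CH₃)₃CO⁻): pKₐ(t-BuOH) ≈ 18 — bulky, strongly basic alkoxide
The question asks for worst first, so the sequence is read in increasing leaving-group ability.

tert-butoxide ((CH₃)₃CO⁻) < ethoxide < RS⁻ < p-nitrophenoxide (p-O₂N–C₆H₄–O⁻) < acetate (AcO⁻)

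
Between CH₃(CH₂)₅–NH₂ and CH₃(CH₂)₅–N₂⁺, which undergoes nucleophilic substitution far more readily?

CH₃(CH₂)₅–N₂⁺

From CH₃(CH₂)₅–NH₂ the departing group would be NH₂⁻ (pKₐ(NH₃) ≈ 38). Extremely strong base; never a leaving group.
From CH₃(CH₂)₅–N₂⁺ the leaving group is N₂ (no meaningful conjugate acid; N₂ departs as an exceptionally stable neutral molecule).
(In practice CH₃(CH₂)₅–N₂⁺ is made from CH₃(CH₂)₅–NH₂ by diazotisation (NaNO₂ / HCl, 0 °C), generating a diazonium salt that expels N₂.)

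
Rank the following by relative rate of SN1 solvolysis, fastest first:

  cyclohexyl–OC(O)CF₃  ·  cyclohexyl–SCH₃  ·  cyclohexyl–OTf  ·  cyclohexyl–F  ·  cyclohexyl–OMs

cyclohexyl–OTf > cyclohexyl–OMs > cyclohexyl–OC(O)CF₃ > cyclohexyl–F > cyclohexyl–SCH₃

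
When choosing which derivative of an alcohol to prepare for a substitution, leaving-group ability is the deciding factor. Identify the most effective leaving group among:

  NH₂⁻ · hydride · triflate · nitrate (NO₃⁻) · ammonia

triflate

triflate: pKₐ(CF₃SO₃H (triflic acid)) ≈ -14
nitrate (NO₃⁻): pKₐ(HNO₃) ≈ -1.3
ammonia: pKₐ(NH₄⁺) ≈ 9.2
hydride: pKₐ(H₂) ≈ 36
NH₂⁻: pKₐ(NH₃) ≈ 38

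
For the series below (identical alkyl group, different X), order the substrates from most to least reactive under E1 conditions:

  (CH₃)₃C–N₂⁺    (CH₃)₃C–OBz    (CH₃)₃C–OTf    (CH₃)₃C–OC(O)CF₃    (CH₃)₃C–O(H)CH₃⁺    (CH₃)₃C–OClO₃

(CH₃)₃C–N₂⁺ > (CH₃)₃C–OTf > (CH₃)₃C–OClO₃ > (CH₃)₃C–O(H)CH₃⁺ > (CH₃)₃C–OC(O)CF₃ > (CH₃)₃C–OBz

The skeletons are identical, so relative rate is governed entirely by leaving-group ability.
The more stable X⁻ (or X) is on its own — i.e. the weaker a base it is — the better a leaving group it makes.
(CH₃)₃C–N₂⁺ loses N₂: no meaningful conjugate acid; N₂ departs as an exceptionally stable neutral molecule
(CH₃)₃C–OTf loses OTf⁻: pKₐ(CF₃SO₃H (triflic acid)) ≈ -14
(CH₃)₃C–OClO₃ loses ClO₄⁻: pKₐ(HClO₄) ≈ -10
(CH₃)₃C–O(H)CH₃⁺ loses R'OH: pKₐ(R'OH₂⁺) ≈ -2.4
(CH₃)₃C–OC(O)CF₃ loses CF₃COO⁻: pKₐ(CF₃COOH) ≈ 0.2
(CH₃)₃C–OBz loses PhCOO⁻: pKₐ(C₆H₅COOH) ≈ 4.2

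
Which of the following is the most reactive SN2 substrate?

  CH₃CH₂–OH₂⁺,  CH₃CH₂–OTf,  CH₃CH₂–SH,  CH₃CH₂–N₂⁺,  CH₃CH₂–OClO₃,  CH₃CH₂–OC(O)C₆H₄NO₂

CH₃CH₂–N₂⁺

Identical carbon frameworks mean the comparison reduces to leaving-group quality.
Leaving-group ability tracks the stability of the departed species; conjugate-acid pKₐ is the usual yardstick (lower pKₐ → better LG).
CH₃CH₂–N₂⁺ loses N₂: no meaningful conjugate acid; N₂ departs as an exceptionally stable neutral molecule
CH₃CH₂–OTf loses OTf⁻: pKₐ(CF₃SO₃H (triflic acid)) ≈ -14
CH₃CH₂–OClO₃ loses ClO₄⁻: pKₐ(HClO₄) ≈ -10
CH₃CH₂–OH₂⁺ loses H₂O: pKₐ(H₃O⁺) ≈ -1.7
CH₃CH₂–OC(O)C₆H₄NO₂ loses p-O₂N–C₆H₄–COO⁻: pKₐ(p-nitrobenzoic acid) ≈ 3.4
CH₃CH₂–SH loses HS⁻: pKₐ(H₂S) ≈ 7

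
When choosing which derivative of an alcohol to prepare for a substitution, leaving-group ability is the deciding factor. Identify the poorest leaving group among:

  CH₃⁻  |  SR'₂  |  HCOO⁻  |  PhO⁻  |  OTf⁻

CH₃⁻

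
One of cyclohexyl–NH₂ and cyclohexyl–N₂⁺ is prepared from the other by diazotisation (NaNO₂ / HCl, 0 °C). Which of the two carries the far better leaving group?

From cyclohexyl–NH₂ the departing group would be NH₂⁻ (pKₐ(NH₃) ≈ 38). Extremely strong base; never a leaving group.
From cyclohexyl–N₂⁺ the leaving group is N₂ (no meaningful conjugate acid; N₂ departs as an exceptionally stable neutral molecule).
Diazotisation (NaNO₂ / HCl, 0 °C) works by generating a diazonium salt that expels N₂, making cyclohexyl–N₂⁺ enormously more reactive.

cyclohexyl–N₂⁺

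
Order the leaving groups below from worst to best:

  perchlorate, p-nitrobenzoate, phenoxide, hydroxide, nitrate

hydroxide < phenoxide < p-nitrobenzoate < nitrate < perchlorate

perchlorate: pKₐ(HClO₄) ≈ -10 — extremely weak base; rarely used for safety reasons
nitrate: pKₐ(HNO₃) ≈ -1.3 — resonance-delocalised over three oxygens
p-nitrobenzoate: pKₐ(p-nitrobenzoic acid) ≈ 3.4 — electron-withdrawing nitro group stabilises the carboxylate
phenoxide: pKₐ(C₆H₅OH (phenol)) ≈ 10
hydroxide: pKₐ(H₂O) ≈ 15.7 — strong base; essentially never leaves without prior activation
Listed from poorest to best leaving group as asked.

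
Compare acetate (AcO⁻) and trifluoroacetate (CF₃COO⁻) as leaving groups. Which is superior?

trifluoroacetate (CF₃COO⁻)

trifluoroacetate (CF₃COO⁻) is the better leaving group.
pKₐ(CF₃COOH) ≈ 0.2 versus pKₐ(CH₃COOH) ≈ 4.8: trifluoroacetate (CF₃COO⁻) is the much weaker base.
Strongly electron-withdrawing CF₃ stabilises the carboxylate.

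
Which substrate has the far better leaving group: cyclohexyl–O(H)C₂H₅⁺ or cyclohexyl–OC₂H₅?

cyclohexyl–O(H)C₂H₅⁺

From cyclohexyl–OC₂H₅ the departing group would be CH₃CH₂O⁻ (pKₐ(CH₃CH₂OH) ≈ 16). Strong base; alkoxides do not leave unassisted.
From cyclohexyl–O(H)C₂H₅⁺ the leaving group is R'OH (pKₐ(R'OH₂⁺) ≈ -2.4). Neutral; leaves from a protonated ether (an oxonium ion, R–O(H)R'⁺).
(In practice cyclohexyl–O(H)C₂H₅⁺ is made from cyclohexyl–OC₂H₅ by protonation with concentrated HBr, allowing neutral ethanol, rather than ethoxide, to depart.)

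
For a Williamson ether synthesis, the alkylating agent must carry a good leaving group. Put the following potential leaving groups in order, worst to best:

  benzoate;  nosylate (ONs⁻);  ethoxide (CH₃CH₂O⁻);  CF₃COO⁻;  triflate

ethoxide (CH₃CH₂O⁻) < benzoate < CF₃COO⁻ < nosylate (ONs⁻) < triflate

Leaving-group ability tracks the stability of the departed species; conjugate-acid pKₐ is the usual yardstick (lower pKₐ → better LG).
triflate: pKₐ(CF₃SO₃H (triflic acid)) ≈ -14
nosylate (ONs⁻): pKₐ(p-O₂NC₆H₄SO₃H) ≈ -3.5
CF₃COO⁻: pKₐ(CF₃COOH) ≈ 0.2 — strongly electron-withdrawing CF₃ stabilises the carboxylate
benzoate: pKₐ(C₆H₅COOH) ≈ 4.2 — aryl carboxylate
ethoxide (CH₃CH₂O⁻): pKₐ(CH₃CH₂OH) ≈ 16 — strong base; alkoxides do not leave unassisted
Reversing gives the worst-to-best order requested.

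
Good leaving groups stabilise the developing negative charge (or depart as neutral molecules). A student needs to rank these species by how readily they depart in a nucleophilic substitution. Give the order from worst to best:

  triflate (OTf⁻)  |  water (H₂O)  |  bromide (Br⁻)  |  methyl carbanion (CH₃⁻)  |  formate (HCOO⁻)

The more stable X⁻ (or X) is on its own — i.e. the weaker a base it is — the better a leaving group it makes.
triflate (OTf⁻): pKₐ(CF₃SO₃H (triflic acid)) ≈ -14 — charge spread over three oxygens and a CF₃ group; the premier leaving group in synthesis
bromide (Br⁻): pKₐ(HBr) ≈ -9
water (H₂O): pKₐ(H₃O⁺) ≈ -1.7
formate (HCOO⁻): pKₐ(HCOOH) ≈ 3.8
methyl carbanion (CH₃⁻): pKₐ(CH₄) ≈ 48 — unstabilised carbanion; the worst conceivable leaving group
The question asks for worst first, so the sequence is read in increasing leaving-group ability.

methyl carbanion (CH₃⁻) < formate (HCOO⁻) < water (H₂O) < bromide (Br⁻) < triflate (OTf⁻)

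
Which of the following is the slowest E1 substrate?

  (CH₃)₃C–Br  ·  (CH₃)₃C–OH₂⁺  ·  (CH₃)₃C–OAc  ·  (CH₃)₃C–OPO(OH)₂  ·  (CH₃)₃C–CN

With the same alkyl group throughout, only the leaving group differentiates the rates.
The more stable X⁻ (or X) is on its own — i.e. the weaker a base it is — the better a leaving group it makes.
(CH₃)₃C–Br loses Br⁻: pKₐ(HBr) ≈ -9
(CH₃)₃C–OH₂⁺ loses H₂O: pKₐ(H₃O⁺) ≈ -1.7
(CH₃)₃C–OPO(OH)₂ loses H₂PO₄⁻: pKₐ(H₃PO₄) ≈ 2.1
(CH₃)₃C–OAc loses AcO⁻: pKₐ(CH₃COOH) ≈ 4.8
(CH₃)₃C–CN loses CN⁻: pKₐ(HCN) ≈ 9.2

(CH₃)₃C–CN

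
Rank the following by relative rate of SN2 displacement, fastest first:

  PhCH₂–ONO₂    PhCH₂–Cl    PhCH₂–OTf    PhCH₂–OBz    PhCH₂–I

Identical carbon frameworks mean the comparison reduces to leaving-group quality.
The more stable X⁻ (or X) is on its own — i.e. the weaker a base it is — the better a leaving group it makes.
PhCH₂–OTf loses OTf⁻: pKₐ(CF₃SO₃H (triflic acid)) ≈ -14
PhCH₂–I loses I⁻: pKₐ(HI) ≈ -10
PhCH₂–Cl loses Cl⁻: pKₐ(HCl) ≈ -7
PhCH₂–ONO₂ loses NO₃⁻: pKₐ(HNO₃) ≈ -1.3
PhCH₂–OBz loses PhCOO⁻: pKₐ(C₆H₅COOH) ≈ 4.2

PhCH₂–OTf > PhCH₂–I > PhCH₂–Cl > PhCH₂–ONO₂ > PhCH₂–OBz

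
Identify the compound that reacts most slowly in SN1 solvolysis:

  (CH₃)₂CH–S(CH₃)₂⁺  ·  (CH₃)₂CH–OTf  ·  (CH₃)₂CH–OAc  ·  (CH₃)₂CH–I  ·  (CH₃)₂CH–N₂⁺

(CH₃)₂CH–OAc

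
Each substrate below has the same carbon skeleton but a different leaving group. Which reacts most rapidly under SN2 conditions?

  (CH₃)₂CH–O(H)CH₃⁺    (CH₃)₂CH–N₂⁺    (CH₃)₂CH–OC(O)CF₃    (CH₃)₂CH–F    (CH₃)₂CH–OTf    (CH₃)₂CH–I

Identical carbon frameworks mean the comparison reduces to leaving-group quality.
The more stable X⁻ (or X) is on its own — i.e. the weaker a base it is — the better a leaving group it makes.
(CH₃)₂CH–N₂⁺ loses N₂: no meaningful conjugate acid; N₂ departs as an exceptionally stable neutral molecule
(CH₃)₂CH–OTf loses OTf⁻: pKₐ(CF₃SO₃H (triflic acid)) ≈ -14
(CH₃)₂CH–I loses I⁻: pKₐ(HI) ≈ -10
(CH₃)₂CH–O(H)CH₃⁺ loses R'OH: pKₐ(R'OH₂⁺) ≈ -2.4
(CH₃)₂CH–OC(O)CF₃ loses CF₃COO⁻: pKₐ(CF₃COOH) ≈ 0.2
(CH₃)₂CH–F loses F⁻: pKₐ(HF) ≈ 3.2

(CH₃)₂CH–N₂⁺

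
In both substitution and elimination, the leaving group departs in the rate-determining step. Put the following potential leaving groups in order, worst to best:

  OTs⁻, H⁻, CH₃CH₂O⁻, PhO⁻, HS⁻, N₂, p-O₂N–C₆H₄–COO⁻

H⁻ < CH₃CH₂O⁻ < PhO⁻ < HS⁻ < p-O₂N–C₆H₄–COO⁻ < OTs⁻ < N₂

N₂: no meaningful conjugate acid; N₂ departs as an exceptionally stable neutral molecule
OTs⁻: pKₐ(p-CH₃C₆H₄SO₃H (TsOH)) ≈ -2.8
p-O₂N–C₆H₄–COO⁻: pKₐ(p-nitrobenzoic acid) ≈ 3.4
HS⁻: pKₐ(H₂S) ≈ 7
PhO⁻: pKₐ(C₆H₅OH (phenol)) ≈ 10
CH₃CH₂O⁻: pKₐ(CH₃CH₂OH) ≈ 16
H⁻: pKₐ(H₂) ≈ 36
The question asks for worst first, so the sequence is read in increasing leaving-group ability.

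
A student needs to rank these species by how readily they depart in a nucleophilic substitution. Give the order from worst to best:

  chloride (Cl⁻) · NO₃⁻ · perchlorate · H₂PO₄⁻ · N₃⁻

N₃⁻ < H₂PO₄⁻ < NO₃⁻ < chloride (Cl⁻) < perchlorate

The more stable X⁻ (or X) is on its own — i.e. the weaker a base it is — the better a leaving group it makes.
perchlorate: pKₐ(HClO₄) ≈ -10
chloride (Cl⁻): pKₐ(HCl) ≈ -7
NO₃⁻: pKₐ(HNO₃) ≈ -1.3 — resonance-delocalised over three oxygens
H₂PO₄⁻: pKₐ(H₃PO₄) ≈ 2.1
N₃⁻: pKₐ(HN₃) ≈ 4.7
Reversing gives the worst-to-best order requested.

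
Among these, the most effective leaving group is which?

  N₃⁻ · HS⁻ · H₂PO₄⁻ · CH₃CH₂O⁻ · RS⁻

H₂PO₄⁻

Rank by basicity of the departing species: weakest base leaves most easily.
H₂PO₄⁻: pKₐ(H₃PO₄) ≈ 2.1
N₃⁻: pKₐ(HN₃) ≈ 4.7
HS⁻: pKₐ(H₂S) ≈ 7
RS⁻: pKₐ(RSH (a thiol)) ≈ 10.5
CH₃CH₂O⁻: pKₐ(CH₃CH₂OH) ≈ 16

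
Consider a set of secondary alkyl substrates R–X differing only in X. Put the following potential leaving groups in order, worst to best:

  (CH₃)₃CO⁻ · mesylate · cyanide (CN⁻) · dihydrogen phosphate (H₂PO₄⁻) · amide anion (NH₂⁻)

amide anion (NH₂⁻) < (CH₃)₃CO⁻ < cyanide (CN⁻) < dihydrogen phosphate (H₂PO₄⁻) < mesylate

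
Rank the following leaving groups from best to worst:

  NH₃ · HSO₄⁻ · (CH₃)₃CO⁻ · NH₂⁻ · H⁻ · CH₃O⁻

Leaving-group ability tracks the stability of the departed species; conjugate-acid pKₐ is the usual yardstick (lower pKₐ → better LG).
HSO₄⁻: pKₐ(H₂SO₄) ≈ -3
NH₃: pKₐ(NH₄⁺) ≈ 9.2
CH₃O⁻: pKₐ(CH₃OH) ≈ 15.5
(CH₃)₃CO⁻: pKₐ(t-BuOH) ≈ 18
H⁻: pKₐ(H₂) ≈ 36
NH₂⁻: pKₐ(NH₃) ≈ 38

HSO₄⁻ > NH₃ > CH₃O⁻ > (CH₃)₃CO⁻ > H⁻ > NH₂⁻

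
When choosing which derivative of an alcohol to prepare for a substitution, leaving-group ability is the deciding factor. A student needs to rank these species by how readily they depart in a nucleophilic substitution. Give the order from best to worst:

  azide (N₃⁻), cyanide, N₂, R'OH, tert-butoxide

N₂ > R'OH > azide (N₃⁻) > cyanide > tert-butoxide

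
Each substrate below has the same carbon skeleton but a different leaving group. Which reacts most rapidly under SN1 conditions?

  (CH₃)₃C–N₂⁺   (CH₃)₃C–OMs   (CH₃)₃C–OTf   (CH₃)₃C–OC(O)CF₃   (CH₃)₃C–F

(CH₃)₃C–N₂⁺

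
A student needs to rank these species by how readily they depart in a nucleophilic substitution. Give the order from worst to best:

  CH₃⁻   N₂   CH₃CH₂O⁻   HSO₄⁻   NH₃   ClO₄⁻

A good leaving group is a weak base: the lower the pKₐ of its conjugate acid, the more readily it departs.
N₂: no meaningful conjugate acid; N₂ departs as an exceptionally stable neutral molecule
ClO₄⁻: pKₐ(HClO₄) ≈ -10 — extremely weak base; rarely used for safety reasons
HSO₄⁻: pKₐ(H₂SO₄) ≈ -3 — conjugate base of a strong mineral acid
NH₃: pKₐ(NH₄⁺) ≈ 9.2 — neutral but moderately basic; leaves from R–NH₃⁺
CH₃CH₂O⁻: pKₐ(CH₃CH₂OH) ≈ 16 — strong base; alkoxides do not leave unassisted
CH₃⁻: pKₐ(CH₄) ≈ 48 — unstabilised carbanion; the worst conceivable leaving group
Listed from poorest to best leaving group as asked.

CH₃⁻ < CH₃CH₂O⁻ < NH₃ < HSO₄⁻ < ClO₄⁻ < N₂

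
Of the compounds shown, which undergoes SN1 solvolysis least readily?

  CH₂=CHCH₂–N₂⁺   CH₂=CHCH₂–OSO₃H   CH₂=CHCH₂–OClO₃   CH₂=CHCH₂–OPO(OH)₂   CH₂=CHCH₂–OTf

CH₂=CHCH₂–OPO(OH)₂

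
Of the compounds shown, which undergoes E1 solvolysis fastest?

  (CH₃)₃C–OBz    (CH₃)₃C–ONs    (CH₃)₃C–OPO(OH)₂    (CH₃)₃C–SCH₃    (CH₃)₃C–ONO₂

Same R in every case — rank the leaving groups.
Leaving-group ability tracks the stability of the departed species; conjugate-acid pKₐ is the usual yardstick (lower pKₐ → better LG).
(CH₃)₃C–ONs loses ONs⁻: pKₐ(p-O₂NC₆H₄SO₃H) ≈ -3.5
(CH₃)₃C–ONO₂ loses NO₃⁻: pKₐ(HNO₃) ≈ -1.3
(CH₃)₃C–OPO(OH)₂ loses H₂PO₄⁻: pKₐ(H₃PO₄) ≈ 2.1
(CH₃)₃C–OBz loses PhCOO⁻: pKₐ(C₆H₅COOH) ≈ 4.2
(CH₃)₃C–SCH₃ loses RS⁻: pKₐ(RSH (a thiol)) ≈ 10.5

(CH₃)₃C–ONs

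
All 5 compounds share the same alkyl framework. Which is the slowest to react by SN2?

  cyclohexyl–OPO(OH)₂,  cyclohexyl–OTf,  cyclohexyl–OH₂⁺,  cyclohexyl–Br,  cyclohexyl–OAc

cyclohexyl–OAc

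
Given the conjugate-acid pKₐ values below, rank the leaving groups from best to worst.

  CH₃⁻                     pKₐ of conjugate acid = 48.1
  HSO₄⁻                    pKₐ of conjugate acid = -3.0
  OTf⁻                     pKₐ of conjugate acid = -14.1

Lower conjugate-acid pKₐ ⇒ weaker base ⇒ better leaving group.
Sorting by the given values: OTf⁻ (-14.1), HSO₄⁻ (-3.0), CH₃⁻ (48.1).

OTf⁻ > HSO₄⁻ > CH₃⁻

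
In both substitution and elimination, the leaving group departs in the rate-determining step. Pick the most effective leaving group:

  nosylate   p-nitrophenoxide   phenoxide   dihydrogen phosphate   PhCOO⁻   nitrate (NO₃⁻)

Leaving-group ability tracks the stability of the departed species; conjugate-acid pKₐ is the usual yardstick (lower pKₐ → better LG).
nosylate: pKₐ(p-O₂NC₆H₄SO₃H) ≈ -3.5
nitrate (NO₃⁻): pKₐ(HNO₃) ≈ -1.3
dihydrogen phosphate: pKₐ(H₃PO₄) ≈ 2.1
PhCOO⁻: pKₐ(C₆H₅COOH) ≈ 4.2
p-nitrophenoxide: pKₐ(p-nitrophenol) ≈ 7.2
phenoxide: pKₐ(C₆H₅OH (phenol)) ≈ 10

nosylate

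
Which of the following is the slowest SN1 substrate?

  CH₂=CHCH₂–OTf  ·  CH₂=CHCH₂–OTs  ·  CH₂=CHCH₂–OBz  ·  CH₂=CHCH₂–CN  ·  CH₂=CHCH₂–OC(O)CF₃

Same R in every case — rank the leaving groups.
A good leaving group is a weak base: the lower the pKₐ of its conjugate acid, the more readily it departs.
CH₂=CHCH₂–OTf loses OTf⁻: pKₐ(CF₃SO₃H (triflic acid)) ≈ -14
CH₂=CHCH₂–OTs loses OTs⁻: pKₐ(p-CH₃C₆H₄SO₃H (TsOH)) ≈ -2.8
CH₂=CHCH₂–OC(O)CF₃ loses CF₃COO⁻: pKₐ(CF₃COOH) ≈ 0.2
CH₂=CHCH₂–OBz loses PhCOO⁻: pKₐ(C₆H₅COOH) ≈ 4.2
CH₂=CHCH₂–CN loses CN⁻: pKₐ(HCN) ≈ 9.2

CH₂=CHCH₂–CN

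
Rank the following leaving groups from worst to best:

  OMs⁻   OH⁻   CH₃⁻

OMs⁻: pKₐ(CH₃SO₃H (MsOH)) ≈ -1.9
OH⁻: pKₐ(H₂O) ≈ 15.7
CH₃⁻: pKₐ(CH₄) ≈ 48
The question asks for worst first, so the sequence is read in increasing leaving-group ability.

CH₃⁻ < OH⁻ < OMs⁻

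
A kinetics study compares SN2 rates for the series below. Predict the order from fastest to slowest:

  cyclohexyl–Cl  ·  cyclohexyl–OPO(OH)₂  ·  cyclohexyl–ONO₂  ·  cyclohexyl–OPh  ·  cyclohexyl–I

cyclohexyl–I > cyclohexyl–Cl > cyclohexyl–ONO₂ > cyclohexyl–OPO(OH)₂ > cyclohexyl–OPh

Same R in every case — rank the leaving groups.
The more stable X⁻ (or X) is on its own — i.e. the weaker a base it is — the better a leaving group it makes.
cyclohexyl–I loses I⁻: pKₐ(HI) ≈ -10
cyclohexyl–Cl loses Cl⁻: pKₐ(HCl) ≈ -7
cyclohexyl–ONO₂ loses NO₃⁻: pKₐ(HNO₃) ≈ -1.3
cyclohexyl–OPO(OH)₂ loses H₂PO₄⁻: pKₐ(H₃PO₄) ≈ 2.1
cyclohexyl–OPh loses PhO⁻: pKₐ(C₆H₅OH (phenol)) ≈ 10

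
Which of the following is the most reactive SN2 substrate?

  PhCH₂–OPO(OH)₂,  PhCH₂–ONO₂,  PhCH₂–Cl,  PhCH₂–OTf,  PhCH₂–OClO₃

Same R in every case — rank the leaving groups.
Rank by basicity of the departing species: weakest base leaves most easily.
PhCH₂–OTf loses OTf⁻: pKₐ(CF₃SO₃H (triflic acid)) ≈ -14
PhCH₂–OClO₃ loses ClO₄⁻: pKₐ(HClO₄) ≈ -10
PhCH₂–Cl loses Cl⁻: pKₐ(HCl) ≈ -7
PhCH₂–ONO₂ loses NO₃⁻: pKₐ(HNO₃) ≈ -1.3
PhCH₂–OPO(OH)₂ loses H₂PO₄⁻: pKₐ(H₃PO₄) ≈ 2.1

PhCH₂–OTf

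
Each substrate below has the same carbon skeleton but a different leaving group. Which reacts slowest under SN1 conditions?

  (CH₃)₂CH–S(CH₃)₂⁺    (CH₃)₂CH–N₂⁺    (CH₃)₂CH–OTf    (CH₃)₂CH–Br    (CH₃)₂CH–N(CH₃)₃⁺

Identical carbon frameworks mean the comparison reduces to leaving-group quality.
The more stable X⁻ (or X) is on its own — i.e. the weaker a base it is — the better a leaving group it makes.
(CH₃)₂CH–N₂⁺ loses N₂: no meaningful conjugate acid; N₂ departs as an exceptionally stable neutral molecule
(CH₃)₂CH–OTf loses OTf⁻: pKₐ(CF₃SO₃H (triflic acid)) ≈ -14
(CH₃)₂CH–Br loses Br⁻: pKₐ(HBr) ≈ -9
(CH₃)₂CH–S(CH₃)₂⁺ loses SR'₂: pKₐ(R'₂SH⁺) ≈ -7
(CH₃)₂CH–N(CH₃)₃⁺ loses NR'₃: pKₐ(R'₃NH⁺) ≈ 10.7

(CH₃)₂CH–N(CH₃)₃⁺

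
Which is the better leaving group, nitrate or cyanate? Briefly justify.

nitrate is the better leaving group.
pKₐ(HNO₃) ≈ -1.3 versus pKₐ(HOCN) ≈ 3.5: nitrate is the much weaker base.
Resonance-delocalised over three oxygens.

nitrate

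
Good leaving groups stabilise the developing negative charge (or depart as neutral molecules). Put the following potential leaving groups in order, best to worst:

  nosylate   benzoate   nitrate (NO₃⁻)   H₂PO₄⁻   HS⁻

nosylate > nitrate (NO₃⁻) > H₂PO₄⁻ > benzoate > HS⁻

Rank by basicity of the departing species: weakest base leaves most easily.
nosylate: pKₐ(p-O₂NC₆H₄SO₃H) ≈ -3.5
nitrate (NO₃⁻): pKₐ(HNO₃) ≈ -1.3
H₂PO₄⁻: pKₐ(H₃PO₄) ≈ 2.1
benzoate: pKₐ(C₆H₅COOH) ≈ 4.2
HS⁻: pKₐ(H₂S) ≈ 7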